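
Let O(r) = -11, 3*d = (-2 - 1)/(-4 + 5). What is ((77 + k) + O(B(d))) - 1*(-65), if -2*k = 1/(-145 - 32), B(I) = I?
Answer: 46375/354 ≈ 131.00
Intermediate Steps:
d = -1 (d = ((-2 - 1)/(-4 + 5))/3 = (-3/1)/3 = (-3*1)/3 = (⅓)*(-3) = -1)
k = 1/354 (k = -1/(2*(-145 - 32)) = -½/(-177) = -½*(-1/177) = 1/354 ≈ 0.0028249)
((77 + k) + O(B(d))) - 1*(-65) = ((77 + 1/354) - 11) - 1*(-65) = (27259/354 - 11) + 65 = 23365/354 + 65 = 46375/354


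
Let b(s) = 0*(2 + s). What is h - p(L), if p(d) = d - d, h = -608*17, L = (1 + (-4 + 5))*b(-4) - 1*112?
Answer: -10336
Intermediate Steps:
b(s) = 0
L = -112 (L = (1 + (-4 + 5))*0 - 1*112 = (1 + 1)*0 - 112 = 2*0 - 112 = 0 - 112 = -112)
h = -10336
p(d) = 0
h - p(L) = -10336 - 1*0 = -10336 + 0 = -10336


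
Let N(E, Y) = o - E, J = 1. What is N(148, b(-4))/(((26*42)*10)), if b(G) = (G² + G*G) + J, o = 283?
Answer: 9/728 ≈ 0.012363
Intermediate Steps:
b(G) = 1 + 2*G² (b(G) = (G² + G*G) + 1 = (G² + G²) + 1 = 2*G² + 1 = 1 + 2*G²)
N(E, Y) = 283 - E
N(148, b(-4))/(((26*42)*10)) = (283 - 1*148)/(((26*42)*10)) = (283 - 148)/((1092*10)) = 135/10920 = 135*(1/10920) = 9/728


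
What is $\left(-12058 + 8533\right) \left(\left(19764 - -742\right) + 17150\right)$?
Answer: $-132737400$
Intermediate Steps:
$\left(-12058 + 8533\right) \left(\left(19764 - -742\right) + 17150\right) = - 3525 \left(\left(19764 + 742\right) + 17150\right) = - 3525 \left(20506 + 17150\right) = \left(-3525\right) 37656 = -132737400$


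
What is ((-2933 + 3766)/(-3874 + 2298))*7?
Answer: -5831/1576 ≈ -3.6999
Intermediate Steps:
((-2933 + 3766)/(-3874 + 2298))*7 = (833/(-1576))*7 = (833*(-1/1576))*7 = -833/1576*7 = -5831/1576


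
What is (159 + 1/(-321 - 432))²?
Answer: 14334315076/567009 ≈ 25281.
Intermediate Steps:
(159 + 1/(-321 - 432))² = (159 + 1/(-753))² = (159 - 1/753)² = (119726/753)² = 14334315076/567009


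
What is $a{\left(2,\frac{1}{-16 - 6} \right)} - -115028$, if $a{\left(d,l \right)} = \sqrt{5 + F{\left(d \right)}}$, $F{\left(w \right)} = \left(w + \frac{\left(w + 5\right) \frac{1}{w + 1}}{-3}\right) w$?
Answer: $115028 + \frac{\sqrt{67}}{3} \approx 1.1503 \cdot 10^{5}$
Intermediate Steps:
$F{\left(w \right)} = w \left(w - \frac{5 + w}{3 \left(1 + w\right)}\right)$ ($F{\left(w \right)} = \left(w + \frac{5 + w}{1 + w} \left(- \frac{1}{3}\right)\right) w = \left(w - \frac{5 + w}{3 \left(1 + w\right)}\right) w = w \left(w - \frac{5 + w}{3 \left(1 + w\right)}\right)$)
$a{\left(d,l \right)} = \sqrt{5 + \frac{d \left(-5 + 2 d + 3 d^{2}\right)}{3 \left(1 + d\right)}}$
$a{\left(2,\frac{1}{-16 - 6} \right)} - -115028 = \frac{\sqrt{3} \sqrt{\frac{15 + 2 \cdot 2^{2} + 3 \cdot 2^{3} + 10 \cdot 2}{1 + 2}}}{3} - -115028 = \frac{\sqrt{3} \sqrt{\frac{15 + 2 \cdot 4 + 3 \cdot 8 + 20}{3}}}{3} + 115028 = \frac{\sqrt{3} \sqrt{\frac{15 + 8 + 24 + 20}{3}}}{3} + 115028 = \frac{\sqrt{3} \sqrt{\frac{1}{3} \cdot 67}}{3} + 115028 = \frac{\sqrt{3} \sqrt{\frac{67}{3}}}{3} + 115028 = \frac{\sqrt{3} \frac{\sqrt{201}}{3}}{3} + 115028 = \frac{\sqrt{67}}{3} + 115028 = 115028 + \frac{\sqrt{67}}{3}$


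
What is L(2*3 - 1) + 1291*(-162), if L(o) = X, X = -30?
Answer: -209172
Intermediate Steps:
L(o) = -30
L(2*3 - 1) + 1291*(-162) = -30 + 1291*(-162) = -30 - 209142 = -209172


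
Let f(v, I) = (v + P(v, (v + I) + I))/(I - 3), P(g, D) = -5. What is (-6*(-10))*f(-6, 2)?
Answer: 660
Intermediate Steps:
f(v, I) = (-5 + v)/(-3 + I) (f(v, I) = (v - 5)/(I - 3) = (-5 + v)/(-3 + I))
(-6*(-10))*f(-6, 2) = (-6*(-10))*((-5 - 6)/(-3 + 2)) = 60*(-11/(-1)) = 60*(-1*(-11)) = 60*11 = 660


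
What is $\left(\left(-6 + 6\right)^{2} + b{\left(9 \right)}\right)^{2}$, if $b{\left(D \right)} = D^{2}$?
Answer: $6561$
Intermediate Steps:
$\left(\left(-6 + 6\right)^{2} + b{\left(9 \right)}\right)^{2} = \left(\left(-6 + 6\right)^{2} + 9^{2}\right)^{2} = \left(0^{2} + 81\right)^{2} = \left(0 + 81\right)^{2} = 81^{2} = 6561$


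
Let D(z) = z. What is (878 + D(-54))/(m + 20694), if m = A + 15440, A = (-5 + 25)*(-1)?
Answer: 412/18057 ≈ 0.022817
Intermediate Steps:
A = -20 (A = 20*(-1) = -20)
m = 15420 (m = -20 + 15440 = 15420)
(878 + D(-54))/(m + 20694) = (878 - 54)/(15420 + 20694) = 824/36114 = 824*(1/36114) = 412/18057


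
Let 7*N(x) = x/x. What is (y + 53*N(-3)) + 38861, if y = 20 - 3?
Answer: 272199/7 ≈ 38886.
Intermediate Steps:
y = 17
N(x) = ⅐ (N(x) = (x/x)/7 = (⅐)*1 = ⅐)
(y + 53*N(-3)) + 38861 = (17 + 53*(⅐)) + 38861 = (17 + 53/7) + 38861 = 172/7 + 38861 = 272199/7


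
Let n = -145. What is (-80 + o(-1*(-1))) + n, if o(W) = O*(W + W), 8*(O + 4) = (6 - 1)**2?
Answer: -907/4 ≈ -226.75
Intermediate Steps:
O = -7/8 (O = -4 + (6 - 1)**2/8 = -4 + (1/8)*5**2 = -4 + (1/8)*25 = -4 + 25/8 = -7/8 ≈ -0.87500)
o(W) = -7*W/4 (o(W) = -7*(W + W)/8 = -7*W/4)
(-80 + o(-1*(-1))) + n = (-80 - (-7)*(-1)/4) - 145 = (-80 - 7/4*1) - 145 = (-80 - 7/4) - 145 = -327/4 - 145 = -907/4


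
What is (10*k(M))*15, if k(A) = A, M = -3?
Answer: -450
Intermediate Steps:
(10*k(M))*15 = (10*(-3))*15 = -30*15 = -450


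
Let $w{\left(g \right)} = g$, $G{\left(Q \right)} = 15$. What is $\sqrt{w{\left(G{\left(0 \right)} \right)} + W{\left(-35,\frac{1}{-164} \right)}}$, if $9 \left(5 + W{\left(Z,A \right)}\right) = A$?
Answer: $\frac{\sqrt{605119}}{246} \approx 3.1622$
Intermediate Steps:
$W{\left(Z,A \right)} = -5 + \frac{A}{9}$
$\sqrt{w{\left(G{\left(0 \right)} \right)} + W{\left(-35,\frac{1}{-164} \right)}} = \sqrt{15 - \left(5 - \frac{1}{9 \left(-164\right)}\right)} = \sqrt{15 + \left(-5 + \frac{1}{9} \left(- \frac{1}{164}\right)\right)} = \sqrt{15 - \frac{7381}{1476}} = \sqrt{\frac{14759}{1476}} = \frac{\sqrt{605119}}{246}$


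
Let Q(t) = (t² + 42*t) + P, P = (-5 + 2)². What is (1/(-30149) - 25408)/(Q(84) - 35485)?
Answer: 766025793/750468908 ≈ 1.0207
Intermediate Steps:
P = 9 (P = (-3)² = 9)
Q(t) = 9 + t² + 42*t (Q(t) = (t² + 42*t) + 9 = 9 + t² + 42*t)
(1/(-30149) - 25408)/(Q(84) - 35485) = (1/(-30149) - 25408)/((9 + 84² + 42*84) - 35485) = (-1/30149 - 25408)/((9 + 7056 + 3528) - 35485) = -766025793/(30149*(10593 - 35485)) = -766025793/30149/(-24892) = -766025793/30149*(-1/24892) = 766025793/750468908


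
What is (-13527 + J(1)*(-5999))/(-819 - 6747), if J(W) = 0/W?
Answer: 4509/2522 ≈ 1.7879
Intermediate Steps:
J(W) = 0
(-13527 + J(1)*(-5999))/(-819 - 6747) = (-13527 + 0*(-5999))/(-819 - 6747) = (-13527 + 0)/(-7566) = -13527*(-1/7566) = 4509/2522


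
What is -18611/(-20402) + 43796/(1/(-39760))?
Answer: -35526593423309/20402 ≈ -1.7413e+9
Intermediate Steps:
-18611/(-20402) + 43796/(1/(-39760)) = -18611*(-1/20402) + 43796/(-1/39760) = 18611/20402 + 43796*(-39760) = 18611/20402 - 1741328960 = -35526593423309/20402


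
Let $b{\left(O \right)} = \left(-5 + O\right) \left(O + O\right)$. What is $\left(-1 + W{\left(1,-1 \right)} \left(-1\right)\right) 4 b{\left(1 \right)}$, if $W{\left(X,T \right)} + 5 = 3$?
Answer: $-32$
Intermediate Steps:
$W{\left(X,T \right)} = -2$ ($W{\left(X,T \right)} = -5 + 3 = -2$)
$b{\left(O \right)} = 2 O \left(-5 + O\right)$ ($b{\left(O \right)} = \left(-5 + O\right) 2 O = 2 O \left(-5 + O\right)$)
$\left(-1 + W{\left(1,-1 \right)} \left(-1\right)\right) 4 b{\left(1 \right)} = \left(-1 - -2\right) 4 \cdot 2 \cdot 1 \left(-5 + 1\right) = \left(-1 + 2\right) 4 \cdot 2 \cdot 1 \left(-4\right) = 1 \cdot 4 \left(-8\right) = 4 \left(-8\right) = -32$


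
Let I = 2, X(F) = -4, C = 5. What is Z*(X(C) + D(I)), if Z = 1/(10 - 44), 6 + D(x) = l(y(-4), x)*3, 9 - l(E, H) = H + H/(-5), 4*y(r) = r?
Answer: -61/170 ≈ -0.35882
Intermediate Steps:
y(r) = r/4
l(E, H) = 9 - 4*H/5 (l(E, H) = 9 - (H + H/(-5)) = 9 - (H + H*(-1/5)) = 9 - (H - H/5) = 9 - 4*H/5)
D(x) = 21 - 12*x/5 (D(x) = -6 + (9 - 4*x/5)*3 = -6 + (27 - 12*x/5) = 21 - 12*x/5)
Z = -1/34 (Z = 1/(-34) = -1/34 ≈ -0.029412)
Z*(X(C) + D(I)) = -(-4 + (21 - 12/5*2))/34 = -(-4 + (21 - 24/5))/34 = -(-4 + 81/5)/34 = -1/34*61/5 = -61/170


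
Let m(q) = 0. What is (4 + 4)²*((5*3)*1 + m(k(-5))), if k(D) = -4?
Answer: 960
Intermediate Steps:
(4 + 4)²*((5*3)*1 + m(k(-5))) = (4 + 4)²*((5*3)*1 + 0) = 8²*(15*1 + 0) = 64*(15 + 0) = 64*15 = 960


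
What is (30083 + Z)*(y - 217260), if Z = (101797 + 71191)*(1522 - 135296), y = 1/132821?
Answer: 51367720610941491747/10217 ≈ 5.0277e+15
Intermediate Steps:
y = 1/132821 ≈ 7.5289e-6
Z = -23141296712 (Z = 172988*(-133774) = -23141296712)
(30083 + Z)*(y - 217260) = (30083 - 23141296712)*(1/132821 - 217260) = -23141266629*(-28856690459/132821) = 51367720610941491747/10217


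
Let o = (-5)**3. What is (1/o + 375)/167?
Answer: 46874/20875 ≈ 2.2455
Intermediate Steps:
o = -125
(1/o + 375)/167 = (1/(-125) + 375)/167 = (-1/125 + 375)*(1/167) = (46874/125)*(1/167) = 46874/20875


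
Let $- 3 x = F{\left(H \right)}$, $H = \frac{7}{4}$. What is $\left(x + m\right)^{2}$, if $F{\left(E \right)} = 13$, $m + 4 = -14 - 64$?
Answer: $\frac{67081}{9} \approx 7453.4$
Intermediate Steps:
$H = \frac{7}{4}$ ($H = 7 \cdot \frac{1}{4} = \frac{7}{4} \approx 1.75$)
$m = -82$ ($m = -4 - 78 = -82$)
$x = - \frac{13}{3}$ ($x = \left(- \frac{1}{3}\right) 13 = - \frac{13}{3} \approx -4.3333$)
$\left(x + m\right)^{2} = \left(- \frac{13}{3} - 82\right)^{2} = \left(- \frac{259}{3}\right)^{2} = \frac{67081}{9}$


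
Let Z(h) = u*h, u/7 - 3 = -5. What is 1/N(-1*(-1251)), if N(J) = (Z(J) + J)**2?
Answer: 1/264485169 ≈ 3.7809e-9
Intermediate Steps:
u = -14 (u = 21 + 7*(-5) = 21 - 35 = -14)
Z(h) = -14*h
N(J) = 169*J**2 (N(J) = (-14*J + J)**2 = (-13*J)**2 = 169*J**2)
1/N(-1*(-1251)) = 1/(169*(-1*(-1251))**2) = 1/(169*1251**2) = 1/(169*1565001) = 1/264485169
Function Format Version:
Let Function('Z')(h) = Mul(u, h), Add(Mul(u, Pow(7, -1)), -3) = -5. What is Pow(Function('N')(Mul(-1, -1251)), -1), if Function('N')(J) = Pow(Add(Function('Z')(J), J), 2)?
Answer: Rational(1, 264485169) ≈ 3.7809e-9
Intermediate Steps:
u = -14 (u = Add(21, Mul(7, -5)) = Add(21, -35) = -14)
Function('Z')(h) = Mul(-14, h)
Function('N')(J) = Mul(169, Pow(J, 2)) (Function('N')(J) = Pow(Add(Mul(-14, J), J), 2) = Pow(Mul(-13, J), 2) = Mul(169, Pow(J, 2)))
Pow(Function('N')(Mul(-1, -1251)), -1) = Pow(Mul(169, Pow(Mul(-1, -1251), 2)), -1) = Pow(Mul(169, Pow(1251, 2)), -1) = Pow(Mul(169, 1565001), -1) = Pow(264485169, -1) = Rational(1, 264485169)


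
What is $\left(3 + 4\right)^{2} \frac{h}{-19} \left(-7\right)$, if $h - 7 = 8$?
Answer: $\frac{5145}{19} \approx 270.79$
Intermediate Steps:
$h = 15$ ($h = 7 + 8 = 15$)
$\left(3 + 4\right)^{2} \frac{h}{-19} \left(-7\right) = \left(3 + 4\right)^{2} \frac{15}{-19} \left(-7\right) = 7^{2} \cdot 15 \left(- \frac{1}{19}\right) \left(-7\right) = 49 \left(- \frac{15}{19}\right) \left(-7\right) = \left(- \frac{735}{19}\right) \left(-7\right) = \frac{5145}{19}$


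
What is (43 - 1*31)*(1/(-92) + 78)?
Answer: 21525/23 ≈ 935.87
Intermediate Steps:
(43 - 1*31)*(1/(-92) + 78) = (43 - 31)*(-1/92 + 78) = 12*(7175/92) = 21525/23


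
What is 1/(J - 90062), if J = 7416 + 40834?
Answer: -1/41812 ≈ -2.3917e-5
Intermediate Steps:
J = 48250
1/(J - 90062) = 1/(48250 - 90062) = 1/(-41812) = -1/41812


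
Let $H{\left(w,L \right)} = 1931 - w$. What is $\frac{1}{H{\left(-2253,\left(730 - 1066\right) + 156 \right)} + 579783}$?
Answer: $\frac{1}{583967} \approx 1.7124 \cdot 10^{-6}$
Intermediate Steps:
$\frac{1}{H{\left(-2253,\left(730 - 1066\right) + 156 \right)} + 579783} = \frac{1}{\left(1931 - -2253\right) + 579783} = \frac{1}{\left(1931 + 2253\right) + 579783} = \frac{1}{4184 + 579783} = \frac{1}{583967}$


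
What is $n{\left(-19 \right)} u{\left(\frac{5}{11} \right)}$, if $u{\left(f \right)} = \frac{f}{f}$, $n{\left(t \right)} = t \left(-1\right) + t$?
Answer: $0$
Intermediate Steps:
$n{\left(t \right)} = 0$ ($n{\left(t \right)} = - t + t = 0$)
$u{\left(f \right)} = 1$
$n{\left(-19 \right)} u{\left(\frac{5}{11} \right)} = 0 \cdot 1 = 0$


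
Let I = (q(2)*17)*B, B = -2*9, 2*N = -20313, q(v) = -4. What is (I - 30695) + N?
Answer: -79255/2 ≈ -39628.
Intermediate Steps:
N = -20313/2 (N = (1/2)*(-20313) = -20313/2 ≈ -10157.)
B = -18
I = 1224 (I = -4*17*(-18) = -68*(-18) = 1224)
(I - 30695) + N = (1224 - 30695) - 20313/2 = -29471 - 20313/2 = -79255/2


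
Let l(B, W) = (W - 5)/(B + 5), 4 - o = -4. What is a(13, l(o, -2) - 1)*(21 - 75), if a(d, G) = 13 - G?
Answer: -10206/13 ≈ -785.08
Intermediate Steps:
o = 8 (o = 4 - 1*(-4) = 4 + 4 = 8)
l(B, W) = (-5 + W)/(5 + B)
a(13, l(o, -2) - 1)*(21 - 75) = (13 - ((-5 - 2)/(5 + 8) - 1))*(21 - 75) = (13 - (-7/13 - 1))*(-54) = (13 - 1*(-20/13))*(-54) = (13 + 20/13)*(-54) = (189/13)*(-54) = -10206/13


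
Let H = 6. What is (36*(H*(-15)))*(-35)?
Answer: 113400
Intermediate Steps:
(36*(H*(-15)))*(-35) = (36*(6*(-15)))*(-35) = (36*(-90))*(-35) = -3240*(-35) = 113400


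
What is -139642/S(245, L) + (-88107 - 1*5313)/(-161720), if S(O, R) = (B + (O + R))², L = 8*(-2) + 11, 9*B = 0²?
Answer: -215023903/116438400 ≈ -1.8467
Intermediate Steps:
B = 0 (B = (⅑)*0² = (⅑)*0 = 0)
L = -5 (L = -16 + 11 = -5)
S(O, R) = (O + R)² (S(O, R) = (0 + (O + R))² = (O + R)²)
-139642/S(245, L) + (-88107 - 1*5313)/(-161720) = -139642/(245 - 5)² + (-88107 - 1*5313)/(-161720) = -139642/(240²) + (-88107 - 5313)*(-1/161720) = -139642/57600 - 93420*(-1/161720) = -139642*1/57600 + 4671/8086 = -69821/28800 + 4671/8086 = -215023903/116438400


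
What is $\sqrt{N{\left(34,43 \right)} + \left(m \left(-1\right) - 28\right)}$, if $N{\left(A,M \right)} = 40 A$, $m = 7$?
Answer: $5 \sqrt{53} \approx 36.401$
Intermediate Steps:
$\sqrt{N{\left(34,43 \right)} + \left(m \left(-1\right) - 28\right)} = \sqrt{40 \cdot 34 + \left(7 \left(-1\right) - 28\right)} = \sqrt{1360 - 35} = \sqrt{1325} = 5 \sqrt{53}$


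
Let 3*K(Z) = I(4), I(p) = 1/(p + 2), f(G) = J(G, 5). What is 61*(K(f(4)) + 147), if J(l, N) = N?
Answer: 161467/18 ≈ 8970.4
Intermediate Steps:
f(G) = 5
I(p) = 1/(2 + p)
K(Z) = 1/18 (K(Z) = 1/(3*(2 + 4)) = (⅓)/6 = (⅓)*(⅙) = 1/18)
61*(K(f(4)) + 147) = 61*(1/18 + 147) = 61*(2647/18) = 161467/18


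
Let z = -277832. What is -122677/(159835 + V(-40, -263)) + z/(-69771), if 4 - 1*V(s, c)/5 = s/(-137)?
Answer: 4911879056441/1527980364885 ≈ 3.2146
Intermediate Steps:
V(s, c) = 20 + 5*s/137 (V(s, c) = 20 - 5*s/(-137) = 20 - 5*s*(-1)/137 = 20 - (-5)*s/137 = 20 + 5*s/137)
-122677/(159835 + V(-40, -263)) + z/(-69771) = -122677/(159835 + (20 + (5/137)*(-40))) - 277832/(-69771) = -122677/(159835 + (20 - 200/137)) - 277832*(-1/69771) = -122677/(159835 + 2540/137) + 277832/69771 = -122677/21899935/137 + 277832/69771 = -122677*137/21899935 + 277832/69771 = -16806749/21899935 + 277832/69771 = 4911879056441/1527980364885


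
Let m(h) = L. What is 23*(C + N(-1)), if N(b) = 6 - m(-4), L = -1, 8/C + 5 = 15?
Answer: 897/5 ≈ 179.40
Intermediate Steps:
C = ⅘ (C = 8/(-5 + 15) = 8/10 = 8*(⅒) = ⅘ ≈ 0.80000)
m(h) = -1
N(b) = 7 (N(b) = 6 - 1*(-1) = 6 + 1 = 7)
23*(C + N(-1)) = 23*(⅘ + 7) = 23*(39/5) = 897/5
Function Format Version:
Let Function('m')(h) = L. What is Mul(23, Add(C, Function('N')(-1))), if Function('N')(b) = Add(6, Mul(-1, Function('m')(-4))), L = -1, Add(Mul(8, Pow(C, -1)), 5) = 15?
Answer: Rational(897, 5) ≈ 179.40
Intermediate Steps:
C = Rational(4, 5) (C = Mul(8, Pow(Add(-5, 15), -1)) = Mul(8, Pow(10, -1)) = Mul(8, Rational(1, 10)) = Rational(4, 5) ≈ 0.80000)
Function('m')(h) = -1
Function('N')(b) = 7 (Function('N')(b) = Add(6, Mul(-1, -1)) = Add(6, 1) = 7)
Mul(23, Add(C, Function('N')(-1))) = Mul(23, Add(Rational(4, 5), 7)) = Mul(23, Rational(39, 5)) = Rational(897, 5)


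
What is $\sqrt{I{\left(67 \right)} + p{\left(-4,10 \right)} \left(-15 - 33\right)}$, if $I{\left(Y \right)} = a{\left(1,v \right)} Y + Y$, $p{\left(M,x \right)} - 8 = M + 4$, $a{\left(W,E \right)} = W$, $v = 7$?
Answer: $5 i \sqrt{10} \approx 15.811 i$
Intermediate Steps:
$p{\left(M,x \right)} = 12 + M$ ($p{\left(M,x \right)} = 8 + \left(M + 4\right) = 8 + \left(4 + M\right) = 12 + M$)
$I{\left(Y \right)} = 2 Y$ ($I{\left(Y \right)} = 1 Y + Y = Y + Y = 2 Y$)
$\sqrt{I{\left(67 \right)} + p{\left(-4,10 \right)} \left(-15 - 33\right)} = \sqrt{2 \cdot 67 + \left(12 - 4\right) \left(-15 - 33\right)} = \sqrt{134 + 8 \left(-48\right)} = \sqrt{134 - 384} = \sqrt{-250} = 5 i \sqrt{10}$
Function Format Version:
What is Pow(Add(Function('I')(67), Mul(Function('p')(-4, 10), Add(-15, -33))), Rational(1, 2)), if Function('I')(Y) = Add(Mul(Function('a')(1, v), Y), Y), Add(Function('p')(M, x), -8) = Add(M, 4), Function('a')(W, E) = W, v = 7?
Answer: Mul(5, I, Pow(10, Rational(1, 2))) ≈ Mul(15.811, I)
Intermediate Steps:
Function('p')(M, x) = Add(12, M) (Function('p')(M, x) = Add(8, Add(M, 4)) = Add(8, Add(4, M)) = Add(12, M))
Function('I')(Y) = Mul(2, Y) (Function('I')(Y) = Add(Mul(1, Y), Y) = Add(Y, Y) = Mul(2, Y))
Pow(Add(Function('I')(67), Mul(Function('p')(-4, 10), Add(-15, -33))), Rational(1, 2)) = Pow(Add(Mul(2, 67), Mul(Add(12, -4), Add(-15, -33))), Rational(1, 2)) = Pow(Add(134, Mul(8, -48)), Rational(1, 2)) = Pow(Add(134, -384), Rational(1, 2)) = Pow(-250, Rational(1, 2)) = Mul(5, I, Pow(10, Rational(1, 2)))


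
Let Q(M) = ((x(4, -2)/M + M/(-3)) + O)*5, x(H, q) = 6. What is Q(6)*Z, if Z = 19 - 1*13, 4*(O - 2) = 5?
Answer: 135/2 ≈ 67.500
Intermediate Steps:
O = 13/4 (O = 2 + (1/4)*5 = 2 + 5/4 = 13/4 ≈ 3.2500)
Z = 6 (Z = 19 - 13 = 6)
Q(M) = 65/4 + 30/M - 5*M/3 (Q(M) = ((6/M + M/(-3)) + 13/4)*5 = ((6/M + M*(-1/3)) + 13/4)*5 = ((6/M - M/3) + 13/4)*5 = (13/4 + 6/M - M/3)*5 = 65/4 + 30/M - 5*M/3)
Q(6)*Z = (65/4 + 30/6 - 5/3*6)*6 = (65/4 + 30*(1/6) - 10)*6 = (65/4 + 5 - 10)*6 = (45/4)*6 = 135/2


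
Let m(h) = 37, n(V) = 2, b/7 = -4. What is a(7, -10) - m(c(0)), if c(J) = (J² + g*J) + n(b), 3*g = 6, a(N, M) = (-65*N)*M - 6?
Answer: 4507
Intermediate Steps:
b = -28 (b = 7*(-4) = -28)
a(N, M) = -6 - 65*M*N (a(N, M) = -65*M*N - 6 = -6 - 65*M*N)
g = 2 (g = (⅓)*6 = 2)
c(J) = 2 + J² + 2*J (c(J) = (J² + 2*J) + 2 = 2 + J² + 2*J)
a(7, -10) - m(c(0)) = (-6 - 65*(-10)*7) - 1*37 = (-6 + 4550) - 37 = 4544 - 37 = 4507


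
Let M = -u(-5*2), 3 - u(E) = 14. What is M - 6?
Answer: 5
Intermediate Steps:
u(E) = -11 (u(E) = 3 - 1*14 = 3 - 14 = -11)
M = 11 (M = -1*(-11) = 11)
M - 6 = 11 - 6 = 5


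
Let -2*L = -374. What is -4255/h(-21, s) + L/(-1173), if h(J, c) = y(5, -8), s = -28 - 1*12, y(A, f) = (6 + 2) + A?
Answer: -293738/897 ≈ -327.47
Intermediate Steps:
L = 187 (L = -½*(-374) = 187)
y(A, f) = 8 + A
s = -40 (s = -28 - 12 = -40)
h(J, c) = 13 (h(J, c) = 8 + 5 = 13)
-4255/h(-21, s) + L/(-1173) = -4255/13 + 187/(-1173) = -4255*1/13 + 187*(-1/1173) = -4255/13 - 11/69 = -293738/897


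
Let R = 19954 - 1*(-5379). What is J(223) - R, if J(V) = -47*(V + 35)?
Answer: -37459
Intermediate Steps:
R = 25333 (R = 19954 + 5379 = 25333)
J(V) = -1645 - 47*V (J(V) = -47*(35 + V) = -1645 - 47*V)
J(223) - R = (-1645 - 47*223) - 1*25333 = (-1645 - 10481) - 25333 = -12126 - 25333 = -37459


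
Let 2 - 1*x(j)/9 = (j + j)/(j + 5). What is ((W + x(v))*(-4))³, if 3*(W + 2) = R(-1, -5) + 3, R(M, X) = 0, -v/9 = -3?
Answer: -24389/64 ≈ -381.08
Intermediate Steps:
v = 27 (v = -9*(-3) = 27)
W = -1 (W = -2 + (0 + 3)/3 = -2 + (⅓)*3 = -2 + 1 = -1)
x(j) = 18 - 18*j/(5 + j) (x(j) = 18 - 9*(j + j)/(j + 5) = 18 - 9*2*j/(5 + j) = 18 - 18*j/(5 + j))
((W + x(v))*(-4))³ = ((-1 + 90/(5 + 27))*(-4))³ = ((-1 + 90/32)*(-4))³ = ((-1 + 90*(1/32))*(-4))³ = ((-1 + 45/16)*(-4))³ = ((29/16)*(-4))³ = (-29/4)³ = -24389/64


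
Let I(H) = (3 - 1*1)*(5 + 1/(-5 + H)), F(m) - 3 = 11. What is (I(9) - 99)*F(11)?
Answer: -1239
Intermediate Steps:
F(m) = 14 (F(m) = 3 + 11 = 14)
I(H) = 10 + 2/(-5 + H) (I(H) = (3 - 1)*(5 + 1/(-5 + H)) = 2*(5 + 1/(-5 + H)) = 10 + 2/(-5 + H))
(I(9) - 99)*F(11) = (2*(-24 + 5*9)/(-5 + 9) - 99)*14 = (2*(-24 + 45)/4 - 99)*14 = (2*(¼)*21 - 99)*14 = (21/2 - 99)*14 = -177/2*14 = -1239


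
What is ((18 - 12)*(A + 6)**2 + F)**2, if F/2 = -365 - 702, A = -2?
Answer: 4153444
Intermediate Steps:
F = -2134 (F = 2*(-365 - 702) = 2*(-1067) = -2134)
((18 - 12)*(A + 6)**2 + F)**2 = ((18 - 12)*(-2 + 6)**2 - 2134)**2 = (6*4**2 - 2134)**2 = (6*16 - 2134)**2 = (96 - 2134)**2 = (-2038)**2 = 4153444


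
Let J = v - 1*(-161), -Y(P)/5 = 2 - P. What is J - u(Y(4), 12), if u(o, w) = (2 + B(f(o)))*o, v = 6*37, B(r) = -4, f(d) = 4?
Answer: 403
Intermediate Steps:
v = 222
Y(P) = -10 + 5*P (Y(P) = -5*(2 - P) = -10 + 5*P)
u(o, w) = -2*o (u(o, w) = (2 - 4)*o = -2*o)
J = 383 (J = 222 - 1*(-161) = 222 + 161 = 383)
J - u(Y(4), 12) = 383 - (-2)*(-10 + 5*4) = 383 - (-2)*(-10 + 20) = 383 - (-2)*10 = 383 - 1*(-20) = 383 + 20 = 403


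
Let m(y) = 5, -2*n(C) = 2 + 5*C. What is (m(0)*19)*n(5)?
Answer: -2565/2 ≈ -1282.5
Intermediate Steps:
n(C) = -1 - 5*C/2 (n(C) = -(2 + 5*C)/2 = -1 - 5*C/2)
(m(0)*19)*n(5) = (5*19)*(-1 - 5/2*5) = 95*(-1 - 25/2) = 95*(-27/2) = -2565/2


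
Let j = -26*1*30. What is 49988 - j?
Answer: 50768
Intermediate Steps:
j = -780 (j = -26*30 = -780)
49988 - j = 49988 - 1*(-780) = 49988 + 780 = 50768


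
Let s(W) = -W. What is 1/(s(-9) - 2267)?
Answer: -1/2258 ≈ -0.00044287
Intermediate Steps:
1/(s(-9) - 2267) = 1/(-1*(-9) - 2267) = 1/(9 - 2267) = 1/(-2258) = -1/2258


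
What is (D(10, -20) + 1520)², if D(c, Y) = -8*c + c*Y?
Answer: 1537600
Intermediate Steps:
D(c, Y) = -8*c + Y*c
(D(10, -20) + 1520)² = (10*(-8 - 20) + 1520)² = (10*(-28) + 1520)² = (-280 + 1520)² = 1240² = 1537600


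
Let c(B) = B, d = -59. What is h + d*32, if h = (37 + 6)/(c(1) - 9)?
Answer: -15147/8 ≈ -1893.4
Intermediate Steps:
h = -43/8 (h = (37 + 6)/(1 - 9) = 43/(-8) = 43*(-⅛) = -43/8 ≈ -5.3750)
h + d*32 = -43/8 - 59*32 = -43/8 - 1888 = -15147/8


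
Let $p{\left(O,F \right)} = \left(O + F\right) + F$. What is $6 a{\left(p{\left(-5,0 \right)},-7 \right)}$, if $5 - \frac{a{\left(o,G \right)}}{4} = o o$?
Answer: $-480$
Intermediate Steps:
$p{\left(O,F \right)} = O + 2 F$ ($p{\left(O,F \right)} = \left(F + O\right) + F = O + 2 F$)
$a{\left(o,G \right)} = 20 - 4 o^{2}$ ($a{\left(o,G \right)} = 20 - 4 o o = 20 - 4 o^{2}$)
$6 a{\left(p{\left(-5,0 \right)},-7 \right)} = 6 \left(20 - 4 \left(-5 + 2 \cdot 0\right)^{2}\right) = 6 \left(20 - 4 \left(-5 + 0\right)^{2}\right) = 6 \left(20 - 4 \left(-5\right)^{2}\right) = 6 \left(20 - 100\right) = 6 \left(-80\right) = -480$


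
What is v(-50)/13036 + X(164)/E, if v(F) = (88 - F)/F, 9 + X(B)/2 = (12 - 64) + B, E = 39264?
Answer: 8053273/1599517200 ≈ 0.0050348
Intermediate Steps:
X(B) = -122 + 2*B (X(B) = -18 + 2*((12 - 64) + B) = -18 + 2*(-52 + B) = -18 + (-104 + 2*B) = -122 + 2*B)
v(F) = (88 - F)/F
v(-50)/13036 + X(164)/E = ((88 - 1*(-50))/(-50))/13036 + (-122 + 2*164)/39264 = -(88 + 50)/50*(1/13036) + (-122 + 328)*(1/39264) = -1/50*138*(1/13036) + 206*(1/39264) = -69/25*1/13036 + 103/19632 = -69/325900 + 103/19632 = 8053273/1599517200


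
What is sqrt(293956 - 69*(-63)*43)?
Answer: sqrt(480877) ≈ 693.45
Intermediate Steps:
sqrt(293956 - 69*(-63)*43) = sqrt(293956 + 4347*43) = sqrt(293956 + 186921) = sqrt(480877)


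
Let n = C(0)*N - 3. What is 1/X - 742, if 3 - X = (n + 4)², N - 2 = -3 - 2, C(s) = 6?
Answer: -212213/286 ≈ -742.00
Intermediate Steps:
N = -3 (N = 2 + (-3 - 2) = 2 - 5 = -3)
n = -21 (n = 6*(-3) - 3 = -18 - 3 = -21)
X = -286 (X = 3 - (-21 + 4)² = 3 - 1*(-17)² = 3 - 1*289 = 3 - 289 = -286)
1/X - 742 = 1/(-286) - 742 = -1/286 - 742 = -212213/286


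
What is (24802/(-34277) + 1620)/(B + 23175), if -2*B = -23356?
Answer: 7929134/170665183 ≈ 0.046460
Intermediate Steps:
B = 11678 (B = -½*(-23356) = 11678)
(24802/(-34277) + 1620)/(B + 23175) = (24802/(-34277) + 1620)/(11678 + 23175) = (24802*(-1/34277) + 1620)/34853 = (-24802/34277 + 1620)*(1/34853) = (55503938/34277)*(1/34853) = 7929134/170665183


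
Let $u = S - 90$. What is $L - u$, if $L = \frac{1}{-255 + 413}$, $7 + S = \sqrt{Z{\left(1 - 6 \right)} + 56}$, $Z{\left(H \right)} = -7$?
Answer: $\frac{14221}{158} \approx 90.006$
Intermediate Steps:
$S = 0$ ($S = -7 + \sqrt{-7 + 56} = -7 + \sqrt{49} = -7 + 7 = 0$)
$L = \frac{1}{158} \approx 0.0063291$
$u = -90$ ($u = 0 - 90 = -90$)
$L - u = \frac{1}{158} - -90 = \frac{1}{158} + 90 = \frac{14221}{158}$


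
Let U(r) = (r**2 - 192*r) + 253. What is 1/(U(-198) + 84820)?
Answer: 1/162293 ≈ 6.1617e-6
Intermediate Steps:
U(r) = 253 + r**2 - 192*r
1/(U(-198) + 84820) = 1/((253 + (-198)**2 - 192*(-198)) + 84820) = 1/((253 + 39204 + 38016) + 84820) = 1/(77473 + 84820) = 1/162293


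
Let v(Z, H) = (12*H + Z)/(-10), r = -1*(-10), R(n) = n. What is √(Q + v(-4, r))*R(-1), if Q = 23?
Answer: -√285/5 ≈ -3.3764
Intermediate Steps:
r = 10
v(Z, H) = -6*H/5 - Z/10 (v(Z, H) = (Z + 12*H)*(-⅒) = -6*H/5 - Z/10)
√(Q + v(-4, r))*R(-1) = √(23 + (-6/5*10 - ⅒*(-4)))*(-1) = √(23 + (-12 + ⅖))*(-1) = √(23 - 58/5)*(-1) = √(57/5)*(-1) = (√285/5)*(-1) = -√285/5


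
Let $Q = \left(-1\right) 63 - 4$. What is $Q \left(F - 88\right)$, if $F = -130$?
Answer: $14606$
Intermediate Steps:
$Q = -67$ ($Q = -63 - 4 = -67$)
$Q \left(F - 88\right) = - 67 \left(-130 - 88\right) = \left(-67\right) \left(-218\right) = 14606$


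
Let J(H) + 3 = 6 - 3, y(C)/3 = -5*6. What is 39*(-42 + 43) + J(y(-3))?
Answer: 39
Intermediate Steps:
y(C) = -90 (y(C) = 3*(-5*6) = 3*(-30) = -90)
J(H) = 0 (J(H) = -3 + (6 - 3) = -3 + 3 = 0)
39*(-42 + 43) + J(y(-3)) = 39*(-42 + 43) + 0 = 39*1 + 0 = 39 + 0 = 39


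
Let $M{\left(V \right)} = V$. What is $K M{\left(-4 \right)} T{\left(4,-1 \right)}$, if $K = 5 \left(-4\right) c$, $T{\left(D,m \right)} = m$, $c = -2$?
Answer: $160$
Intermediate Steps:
$K = 40$ ($K = 5 \left(-4\right) \left(-2\right) = \left(-20\right) \left(-2\right) = 40$)
$K M{\left(-4 \right)} T{\left(4,-1 \right)} = 40 \left(-4\right) \left(-1\right) = \left(-160\right) \left(-1\right) = 160$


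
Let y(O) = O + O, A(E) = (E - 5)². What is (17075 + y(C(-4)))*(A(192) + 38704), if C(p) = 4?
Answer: 1258555859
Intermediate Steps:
A(E) = (-5 + E)²
y(O) = 2*O
(17075 + y(C(-4)))*(A(192) + 38704) = (17075 + 2*4)*((-5 + 192)² + 38704) = (17075 + 8)*(187² + 38704) = 17083*(34969 + 38704) = 17083*73673 = 1258555859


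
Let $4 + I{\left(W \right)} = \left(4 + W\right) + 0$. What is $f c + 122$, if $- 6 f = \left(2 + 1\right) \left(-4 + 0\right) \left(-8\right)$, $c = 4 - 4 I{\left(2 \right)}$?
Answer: $186$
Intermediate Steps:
$I{\left(W \right)} = W$ ($I{\left(W \right)} = -4 + \left(\left(4 + W\right) + 0\right) = -4 + \left(4 + W\right) = W$)
$c = -4$ ($c = 4 - 8 = -4$)
$f = -16$ ($f = - \frac{\left(2 + 1\right) \left(-4 + 0\right) \left(-8\right)}{6} = - \frac{3 \left(-4\right) \left(-8\right)}{6} = - \frac{\left(-12\right) \left(-8\right)}{6} = \left(- \frac{1}{6}\right) 96 = -16$)
$f c + 122 = \left(-16\right) \left(-4\right) + 122 = 64 + 122 = 186$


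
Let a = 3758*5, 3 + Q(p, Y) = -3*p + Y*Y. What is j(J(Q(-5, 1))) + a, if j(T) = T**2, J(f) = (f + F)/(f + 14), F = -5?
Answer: 13697974/729 ≈ 18790.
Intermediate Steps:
Q(p, Y) = -3 + Y**2 - 3*p (Q(p, Y) = -3 + (-3*p + Y*Y) = -3 + (-3*p + Y**2) = -3 + (Y**2 - 3*p) = -3 + Y**2 - 3*p)
a = 18790
J(f) = (-5 + f)/(14 + f) (J(f) = (f - 5)/(f + 14) = (-5 + f)/(14 + f))
j(J(Q(-5, 1))) + a = ((-5 + (-3 + 1**2 - 3*(-5)))/(14 + (-3 + 1**2 - 3*(-5))))**2 + 18790 = ((-5 + (-3 + 1 + 15))/(14 + (-3 + 1 + 15)))**2 + 18790 = ((-5 + 13)/(14 + 13))**2 + 18790 = (8/27)**2 + 18790 = 64/729 + 18790 = 13697974/729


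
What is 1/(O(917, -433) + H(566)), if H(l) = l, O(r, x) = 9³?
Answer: 1/1295 ≈ 0.00077220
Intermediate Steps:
O(r, x) = 729
1/(O(917, -433) + H(566)) = 1/(729 + 566) = 1/1295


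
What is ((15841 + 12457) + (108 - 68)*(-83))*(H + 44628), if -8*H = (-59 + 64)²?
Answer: 4458560511/4 ≈ 1.1146e+9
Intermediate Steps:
H = -25/8 (H = -(-59 + 64)²/8 = -⅛*5² = -⅛*25 = -25/8 ≈ -3.1250)
((15841 + 12457) + (108 - 68)*(-83))*(H + 44628) = ((15841 + 12457) + (108 - 68)*(-83))*(-25/8 + 44628) = (28298 + 40*(-83))*(356999/8) = (28298 - 3320)*(356999/8) = 24978*(356999/8) = 4458560511/4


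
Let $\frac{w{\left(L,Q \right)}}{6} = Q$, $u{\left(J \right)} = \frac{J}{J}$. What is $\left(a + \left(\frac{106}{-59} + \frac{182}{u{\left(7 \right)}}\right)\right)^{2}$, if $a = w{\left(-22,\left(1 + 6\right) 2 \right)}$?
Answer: $\frac{242985744}{3481} \approx 69803.0$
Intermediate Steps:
$u{\left(J \right)} = 1$
$w{\left(L,Q \right)} = 6 Q$
$a = 84$ ($a = 6 \left(1 + 6\right) 2 = 6 \cdot 7 \cdot 2 = 6 \cdot 14 = 84$)
$\left(a + \left(\frac{106}{-59} + \frac{182}{u{\left(7 \right)}}\right)\right)^{2} = \left(84 + \left(\frac{106}{-59} + \frac{182}{1}\right)\right)^{2} = \left(84 + \left(106 \left(- \frac{1}{59}\right) + 182 \cdot 1\right)\right)^{2} = \left(84 + \left(- \frac{106}{59} + 182\right)\right)^{2} = \left(84 + \frac{10632}{59}\right)^{2} = \left(\frac{15588}{59}\right)^{2} = \frac{242985744}{3481}$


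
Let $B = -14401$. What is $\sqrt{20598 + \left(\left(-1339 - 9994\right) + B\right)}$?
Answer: $4 i \sqrt{321} \approx 71.666 i$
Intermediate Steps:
$\sqrt{20598 + \left(\left(-1339 - 9994\right) + B\right)} = \sqrt{20598 - 25734} = \sqrt{-5136} = 4 i \sqrt{321}$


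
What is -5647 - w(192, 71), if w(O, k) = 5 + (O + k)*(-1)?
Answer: -5389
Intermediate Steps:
w(O, k) = 5 - O - k (w(O, k) = 5 + (-O - k) = 5 - O - k)
-5647 - w(192, 71) = -5647 - (5 - 1*192 - 1*71) = -5647 - (5 - 192 - 71) = -5647 - 1*(-258) = -5647 + 258 = -5389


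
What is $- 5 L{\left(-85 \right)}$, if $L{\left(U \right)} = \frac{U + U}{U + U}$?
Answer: $-5$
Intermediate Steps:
$L{\left(U \right)} = 1$ ($L{\left(U \right)} = \frac{2 U}{2 U} = 2 U \frac{1}{2 U} = 1$)
$- 5 L{\left(-85 \right)} = \left(-5\right) 1 = -5$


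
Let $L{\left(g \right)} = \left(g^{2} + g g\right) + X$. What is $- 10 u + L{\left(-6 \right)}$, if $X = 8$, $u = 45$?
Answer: $-370$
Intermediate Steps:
$L{\left(g \right)} = 8 + 2 g^{2}$ ($L{\left(g \right)} = \left(g^{2} + g g\right) + 8 = \left(g^{2} + g^{2}\right) + 8 = 2 g^{2} + 8 = 8 + 2 g^{2}$)
$- 10 u + L{\left(-6 \right)} = \left(-10\right) 45 + \left(8 + 2 \left(-6\right)^{2}\right) = -450 + \left(8 + 2 \cdot 36\right) = -450 + \left(8 + 72\right) = -450 + 80 = -370$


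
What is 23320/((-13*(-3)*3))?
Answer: 23320/117 ≈ 199.32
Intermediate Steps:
23320/((-13*(-3)*3)) = 23320/((39*3)) = 23320/117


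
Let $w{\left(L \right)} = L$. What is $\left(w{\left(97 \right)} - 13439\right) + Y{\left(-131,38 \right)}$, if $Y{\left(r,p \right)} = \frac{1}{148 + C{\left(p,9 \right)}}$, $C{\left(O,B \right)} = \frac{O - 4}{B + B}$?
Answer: $- \frac{17998349}{1349} \approx -13342.0$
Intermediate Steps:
$C{\left(O,B \right)} = \frac{-4 + O}{2 B}$
$Y{\left(r,p \right)} = \frac{1}{\frac{1330}{9} + \frac{p}{18}}$ ($Y{\left(r,p \right)} = \frac{1}{148 + \frac{-4 + p}{2 \cdot 9}} = \frac{1}{148 + \frac{1}{2} \cdot \frac{1}{9} \left(-4 + p\right)} = \frac{1}{148 + \left(- \frac{2}{9} + \frac{p}{18}\right)} = \frac{1}{\frac{1330}{9} + \frac{p}{18}}$)
$\left(w{\left(97 \right)} - 13439\right) + Y{\left(-131,38 \right)} = \left(97 - 13439\right) + \frac{18}{2660 + 38} = -13342 + \frac{18}{2698} = -13342 + 18 \cdot \frac{1}{2698} = -13342 + \frac{9}{1349} = - \frac{17998349}{1349}$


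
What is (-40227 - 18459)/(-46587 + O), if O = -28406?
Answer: 58686/74993 ≈ 0.78255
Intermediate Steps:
(-40227 - 18459)/(-46587 + O) = (-40227 - 18459)/(-46587 - 28406) = -58686/(-74993) = -58686*(-1/74993) = 58686/74993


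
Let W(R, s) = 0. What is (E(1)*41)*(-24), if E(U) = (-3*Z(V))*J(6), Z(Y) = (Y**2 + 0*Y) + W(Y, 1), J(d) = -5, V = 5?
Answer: -369000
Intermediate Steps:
Z(Y) = Y**2 (Z(Y) = (Y**2 + 0*Y) + 0 = (Y**2 + 0) + 0 = Y**2 + 0 = Y**2)
E(U) = 375 (E(U) = -3*5**2*(-5) = -3*25*(-5) = -75*(-5) = 375)
(E(1)*41)*(-24) = (375*41)*(-24) = 15375*(-24) = -369000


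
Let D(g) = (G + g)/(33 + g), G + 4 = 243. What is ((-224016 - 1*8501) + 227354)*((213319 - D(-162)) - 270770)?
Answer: 12754506542/43 ≈ 2.9662e+8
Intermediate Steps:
G = 239 (G = -4 + 243 = 239)
D(g) = (239 + g)/(33 + g)
((-224016 - 1*8501) + 227354)*((213319 - D(-162)) - 270770) = ((-224016 - 1*8501) + 227354)*((213319 - (239 - 162)/(33 - 162)) - 270770) = ((-224016 - 8501) + 227354)*((213319 - 77/(-129)) - 270770) = (-232517 + 227354)*((213319 - (-1)*77/129) - 270770) = -5163*((213319 - 1*(-77/129)) - 270770) = -5163*((213319 + 77/129) - 270770) = -5163*(27518228/129 - 270770) = -5163*(-7411102/129) = 12754506542/43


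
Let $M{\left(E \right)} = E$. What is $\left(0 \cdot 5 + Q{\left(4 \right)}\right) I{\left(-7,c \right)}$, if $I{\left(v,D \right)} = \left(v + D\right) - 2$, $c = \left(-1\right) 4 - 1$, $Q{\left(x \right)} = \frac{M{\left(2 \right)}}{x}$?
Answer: $-7$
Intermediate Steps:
$Q{\left(x \right)} = \frac{2}{x}$
$c = -5$ ($c = -4 - 1 = -5$)
$I{\left(v,D \right)} = -2 + D + v$ ($I{\left(v,D \right)} = \left(D + v\right) - 2 = -2 + D + v$)
$\left(0 \cdot 5 + Q{\left(4 \right)}\right) I{\left(-7,c \right)} = \left(0 \cdot 5 + \frac{2}{4}\right) \left(-2 - 5 - 7\right) = \left(0 + 2 \cdot \frac{1}{4}\right) \left(-14\right) = \left(0 + \frac{1}{2}\right) \left(-14\right) = \frac{1}{2} \left(-14\right) = -7$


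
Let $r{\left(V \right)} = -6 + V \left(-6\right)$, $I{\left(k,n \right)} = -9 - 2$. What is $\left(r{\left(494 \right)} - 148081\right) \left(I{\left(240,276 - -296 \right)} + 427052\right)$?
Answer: $-64504970091$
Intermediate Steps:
$I{\left(k,n \right)} = -11$ ($I{\left(k,n \right)} = -9 - 2 = -11$)
$r{\left(V \right)} = -6 - 6 V$
$\left(r{\left(494 \right)} - 148081\right) \left(I{\left(240,276 - -296 \right)} + 427052\right) = \left(\left(-6 - 2964\right) - 148081\right) \left(-11 + 427052\right) = \left(\left(-6 - 2964\right) - 148081\right) 427041 = \left(-2970 - 148081\right) 427041 = \left(-151051\right) 427041 = -64504970091$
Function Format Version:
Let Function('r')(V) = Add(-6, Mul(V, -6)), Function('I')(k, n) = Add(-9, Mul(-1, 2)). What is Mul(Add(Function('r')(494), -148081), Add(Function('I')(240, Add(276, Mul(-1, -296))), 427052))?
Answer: -64504970091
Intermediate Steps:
Function('I')(k, n) = -11 (Function('I')(k, n) = Add(-9, -2) = -11)
Function('r')(V) = Add(-6, Mul(-6, V))
Mul(Add(Function('r')(494), -148081), Add(Function('I')(240, Add(276, Mul(-1, -296))), 427052)) = Mul(Add(Add(-6, Mul(-6, 494)), -148081), Add(-11, 427052)) = Mul(Add(Add(-6, -2964), -148081), 427041) = Mul(Add(-2970, -148081), 427041) = Mul(-151051, 427041) = -64504970091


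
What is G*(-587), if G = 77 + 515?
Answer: -347504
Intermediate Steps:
G = 592
G*(-587) = 592*(-587) = -347504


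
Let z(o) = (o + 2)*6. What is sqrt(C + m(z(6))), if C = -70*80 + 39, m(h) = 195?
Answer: I*sqrt(5366) ≈ 73.253*I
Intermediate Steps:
z(o) = 12 + 6*o (z(o) = (2 + o)*6 = 12 + 6*o)
C = -5561 (C = -5600 + 39 = -5561)
sqrt(C + m(z(6))) = sqrt(-5561 + 195) = sqrt(-5366) = I*sqrt(5366)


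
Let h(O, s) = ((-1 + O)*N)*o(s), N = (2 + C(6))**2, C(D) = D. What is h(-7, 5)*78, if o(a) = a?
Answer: -199680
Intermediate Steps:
N = 64 (N = (2 + 6)**2 = 8**2 = 64)
h(O, s) = s*(-64 + 64*O) (h(O, s) = ((-1 + O)*64)*s = (-64 + 64*O)*s = s*(-64 + 64*O))
h(-7, 5)*78 = (64*5*(-1 - 7))*78 = (64*5*(-8))*78 = -2560*78 = -199680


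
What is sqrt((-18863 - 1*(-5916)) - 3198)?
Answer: I*sqrt(16145) ≈ 127.06*I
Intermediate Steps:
sqrt((-18863 - 1*(-5916)) - 3198) = sqrt((-18863 + 5916) - 3198) = sqrt(-12947 - 3198) = sqrt(-16145) = I*sqrt(16145)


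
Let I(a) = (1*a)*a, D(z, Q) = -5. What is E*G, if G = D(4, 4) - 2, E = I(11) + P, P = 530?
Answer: -4557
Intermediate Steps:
I(a) = a² (I(a) = a*a = a²)
E = 651 (E = 11² + 530 = 121 + 530 = 651)
G = -7 (G = -5 - 2 = -7)
E*G = 651*(-7) = -4557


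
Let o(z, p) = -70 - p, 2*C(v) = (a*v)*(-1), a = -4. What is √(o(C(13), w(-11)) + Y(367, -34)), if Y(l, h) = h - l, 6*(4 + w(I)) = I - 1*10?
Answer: 3*I*√206/2 ≈ 21.529*I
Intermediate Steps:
w(I) = -17/3 + I/6 (w(I) = -4 + (I - 1*10)/6 = -4 + (I - 10)/6 = -4 + (-10 + I)/6 = -4 + (-5/3 + I/6) = -17/3 + I/6)
C(v) = 2*v (C(v) = (-4*v*(-1))/2 = (4*v)/2 = 2*v)
√(o(C(13), w(-11)) + Y(367, -34)) = √((-70 - (-17/3 + (⅙)*(-11))) + (-34 - 1*367)) = √((-70 - (-17/3 - 11/6)) + (-34 - 367)) = √((-70 - 1*(-15/2)) - 401) = √((-70 + 15/2) - 401) = √(-125/2 - 401) = √(-927/2) = 3*I*√206/2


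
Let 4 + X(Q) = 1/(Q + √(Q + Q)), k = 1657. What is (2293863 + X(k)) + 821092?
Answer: 5155243906/1655 - √3314/2742335 ≈ 3.1150e+6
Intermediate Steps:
X(Q) = -4 + 1/(Q + √2*√Q) (X(Q) = -4 + 1/(Q + √(Q + Q)) = -4 + 1/(Q + √(2*Q)) = -4 + 1/(Q + √2*√Q))
(2293863 + X(k)) + 821092 = (2293863 + (1 - 4*1657 - 4*√2*√1657)/(1657 + √2*√1657)) + 821092 = (2293863 + (1 - 6628 - 4*√3314)/(1657 + √3314)) + 821092 = (2293863 + (-6627 - 4*√3314)/(1657 + √3314)) + 821092 = 3114955 + (-6627 - 4*√3314)/(1657 + √3314)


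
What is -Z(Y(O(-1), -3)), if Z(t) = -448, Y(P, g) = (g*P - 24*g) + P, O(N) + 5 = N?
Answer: 448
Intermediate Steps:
O(N) = -5 + N
Y(P, g) = P - 24*g + P*g (Y(P, g) = (P*g - 24*g) + P = (-24*g + P*g) + P = P - 24*g + P*g)
-Z(Y(O(-1), -3)) = -1*(-448) = 448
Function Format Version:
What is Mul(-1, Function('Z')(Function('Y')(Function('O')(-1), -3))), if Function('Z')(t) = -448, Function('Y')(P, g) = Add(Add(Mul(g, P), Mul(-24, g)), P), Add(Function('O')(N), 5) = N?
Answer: 448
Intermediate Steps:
Function('O')(N) = Add(-5, N)
Function('Y')(P, g) = Add(P, Mul(-24, g), Mul(P, g)) (Function('Y')(P, g) = Add(Add(Mul(P, g), Mul(-24, g)), P) = Add(Add(Mul(-24, g), Mul(P, g)), P) = Add(P, Mul(-24, g), Mul(P, g)))
Mul(-1, Function('Z')(Function('Y')(Function('O')(-1), -3))) = Mul(-1, -448) = 448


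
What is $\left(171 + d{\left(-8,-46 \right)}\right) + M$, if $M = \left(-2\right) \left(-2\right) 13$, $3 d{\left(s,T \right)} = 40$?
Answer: $\frac{709}{3} \approx 236.33$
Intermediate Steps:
$d{\left(s,T \right)} = \frac{40}{3}$ ($d{\left(s,T \right)} = \frac{1}{3} \cdot 40 = \frac{40}{3}$)
$M = 52$ ($M = 4 \cdot 13 = 52$)
$\left(171 + d{\left(-8,-46 \right)}\right) + M = \left(171 + \frac{40}{3}\right) + 52 = \frac{553}{3} + 52 = \frac{709}{3}$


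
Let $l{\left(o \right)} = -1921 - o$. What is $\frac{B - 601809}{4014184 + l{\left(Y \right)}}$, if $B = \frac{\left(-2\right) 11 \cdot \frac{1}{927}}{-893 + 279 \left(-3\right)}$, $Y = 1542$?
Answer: $- \frac{482563555684}{3216016687455} \approx -0.15005$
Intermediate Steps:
$B = \frac{11}{801855}$ ($B = \frac{\left(-22\right) \frac{1}{927}}{-893 - 837} = \frac{1}{-1730} \left(- \frac{22}{927}\right) = \left(- \frac{1}{1730}\right) \left(- \frac{22}{927}\right) = \frac{11}{801855} \approx 1.3718 \cdot 10^{-5}$)
$\frac{B - 601809}{4014184 + l{\left(Y \right)}} = \frac{\frac{11}{801855} - 601809}{4014184 - 3463} = - \frac{482563555684}{801855 \left(4014184 - 3463\right)} = - \frac{482563555684}{801855 \cdot 4010721} = \left(- \frac{482563555684}{801855}\right) \frac{1}{4010721} = - \frac{482563555684}{3216016687455}$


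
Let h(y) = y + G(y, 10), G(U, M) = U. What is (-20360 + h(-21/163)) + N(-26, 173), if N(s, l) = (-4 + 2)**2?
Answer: -3318070/163 ≈ -20356.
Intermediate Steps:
N(s, l) = 4 (N(s, l) = (-2)**2 = 4)
h(y) = 2*y (h(y) = y + y = 2*y)
(-20360 + h(-21/163)) + N(-26, 173) = (-20360 + 2*(-21/163)) + 4 = (-20360 - 42/163) + 4 = -3318722/163 + 4 = -3318070/163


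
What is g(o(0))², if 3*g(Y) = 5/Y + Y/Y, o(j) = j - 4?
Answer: 1/144 ≈ 0.0069444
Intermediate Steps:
o(j) = -4 + j
g(Y) = ⅓ + 5/(3*Y) (g(Y) = (5/Y + Y/Y)/3 = (5/Y + 1)/3 = (1 + 5/Y)/3 = ⅓ + 5/(3*Y))
g(o(0))² = ((5 + (-4 + 0))/(3*(-4 + 0)))² = ((⅓)*(5 - 4)/(-4))² = ((⅓)*(-¼)*1)² = (-1/12)² = 1/144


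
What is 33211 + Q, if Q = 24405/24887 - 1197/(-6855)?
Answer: 1888668824083/56866795 ≈ 33212.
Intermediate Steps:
Q = 65695338/56866795 (Q = 24405*(1/24887) - 1197*(-1/6855) = 24405/24887 + 399/2285 = 65695338/56866795 ≈ 1.1552)
33211 + Q = 33211 + 65695338/56866795 = 1888668824083/56866795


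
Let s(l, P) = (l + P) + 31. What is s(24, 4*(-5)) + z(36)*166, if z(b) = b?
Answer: 6011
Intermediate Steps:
s(l, P) = 31 + P + l (s(l, P) = (P + l) + 31 = 31 + P + l)
s(24, 4*(-5)) + z(36)*166 = (31 + 4*(-5) + 24) + 36*166 = (31 - 20 + 24) + 5976 = 35 + 5976 = 6011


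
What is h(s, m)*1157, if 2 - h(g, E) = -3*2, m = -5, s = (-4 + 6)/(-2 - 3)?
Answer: 9256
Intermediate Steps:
s = -⅖ (s = 2/(-5) = 2*(-⅕) = -⅖ ≈ -0.40000)
h(g, E) = 8 (h(g, E) = 2 - (-3)*2 = 2 - 1*(-6) = 2 + 6 = 8)
h(s, m)*1157 = 8*1157 = 9256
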